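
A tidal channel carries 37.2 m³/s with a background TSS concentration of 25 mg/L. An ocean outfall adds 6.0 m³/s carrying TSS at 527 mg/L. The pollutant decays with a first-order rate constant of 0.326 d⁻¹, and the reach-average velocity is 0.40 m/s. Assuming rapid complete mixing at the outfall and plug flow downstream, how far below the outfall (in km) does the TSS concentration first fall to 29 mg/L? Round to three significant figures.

125 km

After mixing, C = (37.20·25.00 + 6.000·527.0) / 43.20 = 4092/43.20 = 94.72 mg/L.
Set 94.72·exp(−k·t) = 29 → t = ln(94.72/29)/k = 313700 s = 87.14 h.
Distance = v·t = 0.40·313700 = 125500 m = 125.5 km.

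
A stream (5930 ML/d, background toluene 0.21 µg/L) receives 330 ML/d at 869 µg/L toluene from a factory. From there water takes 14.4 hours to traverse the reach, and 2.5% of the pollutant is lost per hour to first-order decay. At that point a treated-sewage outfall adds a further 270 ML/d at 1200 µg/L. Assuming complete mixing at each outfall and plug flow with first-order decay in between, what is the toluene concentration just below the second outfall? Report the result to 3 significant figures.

Conservation of mass: C = (5930·0.2100 + 330.0·869.0) / 6260 = 288000/6260 = 46.01 µg/L; combined flow 6260 ML/d.
2.5%/h lost → k = −ln(1 − 0.025) = 0.02532 h⁻¹.
First-order decay: C = 46.01·exp(−k·t) = 46.01·0.6945 = 31.95 µg/L.
Second outfall: C = (6260·31.95 + 270.0·1200)/6530 = 80.25 µg/L.

80.2 µg/L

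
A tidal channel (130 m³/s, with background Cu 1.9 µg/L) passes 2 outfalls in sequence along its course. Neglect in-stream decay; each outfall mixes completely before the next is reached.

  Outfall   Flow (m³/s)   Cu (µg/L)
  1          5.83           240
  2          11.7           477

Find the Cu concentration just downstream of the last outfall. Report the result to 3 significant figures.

After outfall 1: Q = 130.0 + 5.830 = 135.8 m³/s; C = (130.0·1.900 + 5.830·240.0)/135.8 = 12.12 µg/L.
After outfall 2: Q = 135.8 + 11.70 = 147.5 m³/s; C = (135.8·12.12 + 11.70·477.0)/147.5 = 48.99 µg/L.

49.0 µg/L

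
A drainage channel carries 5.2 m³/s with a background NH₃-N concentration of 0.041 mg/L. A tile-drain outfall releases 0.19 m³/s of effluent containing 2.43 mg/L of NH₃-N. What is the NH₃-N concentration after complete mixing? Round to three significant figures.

0.125 mg/L

Conservation of mass: C = (5.200·0.04100 + 0.1900·2.430) / 5.390 = 0.6749/5.390 = 0.1252 mg/L.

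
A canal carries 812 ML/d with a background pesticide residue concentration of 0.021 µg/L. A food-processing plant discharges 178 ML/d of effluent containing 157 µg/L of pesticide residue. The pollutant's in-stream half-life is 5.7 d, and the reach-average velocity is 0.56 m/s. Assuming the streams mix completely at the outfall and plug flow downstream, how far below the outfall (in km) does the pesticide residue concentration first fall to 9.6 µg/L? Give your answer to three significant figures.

Flow-weighted average: C = (812.0·0.02100 + 178.0·157.0) / 990.0 = 27960/990.0 = 28.25 µg/L.
Half-life 5.7 d → k = ln 2 / 5.7 = 0.1216 d⁻¹.
Set 28.25·exp(−k·t) = 9.6 → t = ln(28.25/9.6)/k = 766700 s = 213.0 h.
Distance = v·t = 0.56·766700 = 429400 m = 429.4 km.

429 km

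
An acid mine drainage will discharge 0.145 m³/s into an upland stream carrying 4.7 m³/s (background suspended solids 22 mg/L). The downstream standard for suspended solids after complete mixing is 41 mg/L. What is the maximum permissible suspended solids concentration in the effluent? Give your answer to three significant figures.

657 mg/L

At the limit, (Qr·Cr + Qe·Cₑ)/(Qr + Qe) = 41:
Cₑ = (4.845·41 − 4.700·22.00) / 0.1450 = 656.9 mg/L.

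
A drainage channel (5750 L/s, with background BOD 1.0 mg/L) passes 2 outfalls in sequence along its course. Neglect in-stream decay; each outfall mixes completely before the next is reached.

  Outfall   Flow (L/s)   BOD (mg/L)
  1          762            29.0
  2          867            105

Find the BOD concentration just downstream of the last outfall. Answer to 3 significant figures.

16.1 mg/L

Below outfall 1: Q → 6512 L/s, C = (5750·1.000 + 762.0·29.00)/6512 = 4.276 mg/L.
Below outfall 2: Q → 7379 L/s, C = (6512·4.276 + 867.0·105.0)/7379 = 16.11 mg/L.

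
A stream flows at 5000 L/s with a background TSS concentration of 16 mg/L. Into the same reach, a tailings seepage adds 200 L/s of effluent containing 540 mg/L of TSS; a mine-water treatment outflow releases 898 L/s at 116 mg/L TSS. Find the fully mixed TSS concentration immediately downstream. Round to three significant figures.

47.9 mg/L

Conservation of mass: C = (5000·16.00 + 200.0·540.0 + 898.0·116.0) / 6098 = 292200/6098 = 47.91 mg/L.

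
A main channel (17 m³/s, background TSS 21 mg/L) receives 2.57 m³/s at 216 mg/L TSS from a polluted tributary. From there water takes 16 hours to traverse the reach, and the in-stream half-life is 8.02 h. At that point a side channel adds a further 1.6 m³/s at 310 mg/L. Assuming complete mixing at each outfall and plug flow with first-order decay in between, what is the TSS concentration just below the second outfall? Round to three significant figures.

Conservation of mass: C = (17.00·21.00 + 2.570·216.0) / 19.57 = 912.1/19.57 = 46.61 mg/L; combined flow 19.57 m³/s.
Half-life 8.02 h → k = ln 2 / 8.02 = 0.08643 h⁻¹ = 2.074 d⁻¹.
After decay, C = 46.61 × e^(−kt) = 46.61 × 0.2509 = 11.69 mg/L.
Second outfall: C = (19.57·11.69 + 1.600·310.0)/21.17 = 34.24 mg/L.

34.2 mg/L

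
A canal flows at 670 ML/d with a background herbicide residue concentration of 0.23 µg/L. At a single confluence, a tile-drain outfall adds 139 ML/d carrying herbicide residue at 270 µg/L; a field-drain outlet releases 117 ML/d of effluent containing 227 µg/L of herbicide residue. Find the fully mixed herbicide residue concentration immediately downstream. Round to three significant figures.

69.4 µg/L

Conservation of mass: C = (670.0·0.2300 + 139.0·270.0 + 117.0·227.0) / 926.0 = 64240/926.0 = 69.38 µg/L.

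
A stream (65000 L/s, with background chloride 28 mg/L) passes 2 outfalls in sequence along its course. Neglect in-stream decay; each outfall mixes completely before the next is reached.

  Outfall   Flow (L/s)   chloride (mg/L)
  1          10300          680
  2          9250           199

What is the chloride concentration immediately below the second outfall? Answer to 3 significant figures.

Below outfall 1: Q → 75300 L/s, C = (65000·28.00 + 10300·680.0)/75300 = 117.2 mg/L.
Below outfall 2: Q → 84550 L/s, C = (75300·117.2 + 9250·199.0)/84550 = 126.1 mg/L.

126 mg/L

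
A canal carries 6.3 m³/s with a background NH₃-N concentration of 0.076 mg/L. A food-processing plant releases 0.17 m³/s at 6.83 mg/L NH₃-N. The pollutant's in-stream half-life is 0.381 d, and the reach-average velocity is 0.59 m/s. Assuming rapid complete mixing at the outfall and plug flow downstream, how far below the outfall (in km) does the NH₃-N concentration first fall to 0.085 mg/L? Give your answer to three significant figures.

After mixing, C = (6.300·0.07600 + 0.1700·6.830) / 6.470 = 1.640/6.470 = 0.2535 mg/L.
Half-life 0.381 d → k = ln 2 / 0.381 = 1.819 d⁻¹.
Set 0.2535·exp(−k·t) = 0.085 → t = ln(0.2535/0.085)/k = 51890 s = 14.41 h.
Distance = v·t = 0.59·51890 = 30610 m = 30.61 km.

30.6 km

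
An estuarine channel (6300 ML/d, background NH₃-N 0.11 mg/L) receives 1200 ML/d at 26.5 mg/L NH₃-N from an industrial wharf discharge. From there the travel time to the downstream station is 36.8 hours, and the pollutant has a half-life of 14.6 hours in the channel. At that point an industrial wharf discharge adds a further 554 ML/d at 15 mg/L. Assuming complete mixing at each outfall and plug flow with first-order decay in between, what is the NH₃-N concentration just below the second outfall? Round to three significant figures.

Mass balance: C = (6300·0.1100 + 1200·26.50) / 7500 = 32490/7500 = 4.332 mg/L; combined flow 7500 ML/d.
Half-life 14.6 h → k = ln 2 / 14.6 = 0.04748 h⁻¹ = 1.139 d⁻¹.
Decay over the reach: 4.332·exp(−kt) = 4.332·0.1743 = 0.7550 mg/L.
At the second outfall, C = (7500·0.7550 + 554.0·15.00) / (7500 + 554.0) = 1.735 mg/L.

1.73 mg/L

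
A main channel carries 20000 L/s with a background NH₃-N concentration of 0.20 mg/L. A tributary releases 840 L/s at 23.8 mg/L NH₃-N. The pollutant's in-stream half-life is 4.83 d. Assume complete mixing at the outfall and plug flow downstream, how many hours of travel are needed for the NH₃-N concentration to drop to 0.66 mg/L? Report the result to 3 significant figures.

93.0 h

Flow-weighted average: C = (20000·0.2000 + 840.0·23.80) / 20840 = 23990/20840 = 1.151 mg/L.
Half-life 4.83 d → k = ln 2 / 4.83 = 0.1435 d⁻¹.
1.151·exp(−k·t) = 0.66 → t = ln(1.151/0.66)/k = 335000 s = 93.04 h.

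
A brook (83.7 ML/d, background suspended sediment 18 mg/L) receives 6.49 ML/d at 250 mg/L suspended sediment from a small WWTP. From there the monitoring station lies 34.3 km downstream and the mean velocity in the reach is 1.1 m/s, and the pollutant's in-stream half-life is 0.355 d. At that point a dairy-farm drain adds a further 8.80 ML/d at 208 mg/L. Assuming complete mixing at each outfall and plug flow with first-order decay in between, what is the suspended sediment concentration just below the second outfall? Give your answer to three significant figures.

34.1 mg/L

Conservation of mass: C = (83.70·18.00 + 6.490·250.0) / 90.19 = 3129/90.19 = 34.69 mg/L; combined flow 90.19 ML/d.
Travel time t = 34.3·1000 / 1.1 = 31180 s = 8.662 h.
Half-life 0.355 d → k = ln 2 / 0.355 = 1.953 d⁻¹.
Decay over the reach: 34.69·exp(−kt) = 34.69·0.4943 = 17.15 mg/L.
At the second outfall, C = (90.19·17.15 + 8.800·208.0) / (90.19 + 8.800) = 34.11 mg/L.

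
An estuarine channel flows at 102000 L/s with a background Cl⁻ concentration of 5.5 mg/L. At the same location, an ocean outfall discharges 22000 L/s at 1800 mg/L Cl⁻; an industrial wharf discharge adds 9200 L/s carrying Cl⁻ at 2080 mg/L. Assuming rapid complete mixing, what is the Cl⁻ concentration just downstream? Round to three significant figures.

Flow-weighted average: C = (102000·5.500 + 22000·1800 + 9200·2080) / 133200 = 59300000/133200 = 445.2 mg/L.

445 mg/L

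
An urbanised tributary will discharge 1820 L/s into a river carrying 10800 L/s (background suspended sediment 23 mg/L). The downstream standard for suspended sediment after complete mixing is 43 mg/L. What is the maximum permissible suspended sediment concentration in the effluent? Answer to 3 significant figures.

At the limit, (Qr·Cr + Qe·Cₑ)/(Qr + Qe) = 43:
Cₑ = (12620·43 − 10800·23.00) / 1820 = 161.7 mg/L.

162 mg/L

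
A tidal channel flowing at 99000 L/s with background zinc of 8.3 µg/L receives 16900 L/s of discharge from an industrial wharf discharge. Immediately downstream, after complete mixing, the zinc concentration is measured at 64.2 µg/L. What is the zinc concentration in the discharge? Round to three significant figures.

Mass balance: 99000·8.300 + 16900·Cₑ = 115900·64.20
→ Cₑ = (115900·64.20 − 99000·8.300) / 16900 = 391.7 µg/L.

392 µg/L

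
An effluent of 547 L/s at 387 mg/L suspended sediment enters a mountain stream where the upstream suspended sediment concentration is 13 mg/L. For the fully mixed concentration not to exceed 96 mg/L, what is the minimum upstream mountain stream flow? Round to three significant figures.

1920 L/s

Set C_mix = 96: (Q·13.00 + 547.0·387.0) / (Q + 547.0) = 96
→ Q = 547.0·(387.0 − 96)/(96 − 13.00) = 1918 L/s.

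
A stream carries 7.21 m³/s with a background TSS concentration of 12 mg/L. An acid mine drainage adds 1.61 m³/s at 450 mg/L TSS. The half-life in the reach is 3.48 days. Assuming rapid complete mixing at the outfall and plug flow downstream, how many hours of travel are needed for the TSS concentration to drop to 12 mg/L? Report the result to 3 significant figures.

245 h

After mixing, C = (7.210·12.00 + 1.610·450.0) / 8.820 = 811.0/8.820 = 91.95 mg/L.
Half-life 3.48 d → k = ln 2 / 3.48 = 0.1992 d⁻¹.
91.95·exp(−k·t) = 12 → t = ln(91.95/12)/k = 883300 s = 245.4 h.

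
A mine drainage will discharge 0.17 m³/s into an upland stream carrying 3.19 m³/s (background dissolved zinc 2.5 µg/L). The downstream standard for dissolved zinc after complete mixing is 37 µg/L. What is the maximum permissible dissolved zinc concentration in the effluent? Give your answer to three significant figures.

684 µg/L

At the limit, (Qr·Cr + Qe·Cₑ)/(Qr + Qe) = 37:
Cₑ = (3.360·37 − 3.190·2.500) / 0.1700 = 684.4 µg/L.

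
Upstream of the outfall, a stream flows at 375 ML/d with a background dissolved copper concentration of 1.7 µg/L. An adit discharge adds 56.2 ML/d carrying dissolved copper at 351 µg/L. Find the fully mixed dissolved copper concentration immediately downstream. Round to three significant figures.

Mixed concentration C = ΣQC/ΣQ = (375.0·1.700 + 56.20·351.0) / 431.2 = 20360/431.2 = 47.23 µg/L.

47.2 µg/L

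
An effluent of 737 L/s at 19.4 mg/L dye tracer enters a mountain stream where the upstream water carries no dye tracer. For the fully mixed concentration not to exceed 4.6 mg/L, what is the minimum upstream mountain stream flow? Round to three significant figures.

2370 L/s

Set C_mix = 4.6: (Q·0 + 737.0·19.40) / (Q + 737.0) = 4.6
→ Q = 737.0·(19.40 − 4.6)/(4.6 − 0) = 2371 L/s.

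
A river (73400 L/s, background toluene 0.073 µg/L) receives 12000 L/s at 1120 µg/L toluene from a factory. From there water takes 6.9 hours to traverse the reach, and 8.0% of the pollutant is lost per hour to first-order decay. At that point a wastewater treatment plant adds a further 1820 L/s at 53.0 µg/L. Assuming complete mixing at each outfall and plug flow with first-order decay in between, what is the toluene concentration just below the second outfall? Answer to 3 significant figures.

Mixed concentration C = ΣQC/ΣQ = (73400·0.07300 + 12000·1120) / 85400 = 13450000/85400 = 157.4 µg/L; combined flow 85400 L/s.
8.0%/h lost → k = −ln(1 − 0.08) = 0.08338 h⁻¹.
Applying C = C₀e^(−kt): 157.4 × 0.5625 = 88.56 µg/L.
At the second outfall, C = (85400·88.56 + 1820·53.00) / (85400 + 1820) = 87.82 µg/L.

87.8 µg/L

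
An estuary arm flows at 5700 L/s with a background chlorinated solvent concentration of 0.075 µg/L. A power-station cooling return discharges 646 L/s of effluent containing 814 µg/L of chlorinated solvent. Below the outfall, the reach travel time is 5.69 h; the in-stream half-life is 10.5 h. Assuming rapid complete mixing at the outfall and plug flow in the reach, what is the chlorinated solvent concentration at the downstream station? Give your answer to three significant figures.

After mixing, C = (5700·0.07500 + 646.0·814.0) / 6346 = 526300/6346 = 82.93 µg/L.
Half-life 10.5 h → k = ln 2 / 10.5 = 0.06601 h⁻¹ = 1.584 d⁻¹.
Decay over the reach: 82.93·exp(−kt) = 82.93·0.6869 = 56.96 µg/L.

57.0 µg/L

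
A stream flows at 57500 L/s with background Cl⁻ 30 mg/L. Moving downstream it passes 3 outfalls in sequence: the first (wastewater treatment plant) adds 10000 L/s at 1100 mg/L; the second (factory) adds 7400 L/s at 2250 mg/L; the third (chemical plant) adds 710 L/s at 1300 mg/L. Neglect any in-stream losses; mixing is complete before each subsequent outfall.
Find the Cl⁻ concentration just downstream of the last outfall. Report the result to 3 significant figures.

Below outfall 1: Q → 67500 L/s, C = (57500·30.00 + 10000·1100)/67500 = 188.5 mg/L.
Below outfall 2: Q → 74900 L/s, C = (67500·188.5 + 7400·2250)/74900 = 392.2 mg/L.
Below outfall 3: Q → 75610 L/s, C = (74900·392.2 + 710.0·1300)/75610 = 400.7 mg/L.

401 mg/L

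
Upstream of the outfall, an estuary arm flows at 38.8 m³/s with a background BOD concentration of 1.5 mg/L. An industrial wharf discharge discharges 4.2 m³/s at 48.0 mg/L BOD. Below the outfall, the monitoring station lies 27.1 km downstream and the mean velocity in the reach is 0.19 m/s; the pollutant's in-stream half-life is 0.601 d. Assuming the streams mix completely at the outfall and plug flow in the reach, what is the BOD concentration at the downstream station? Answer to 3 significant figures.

Conservation of mass: C = (38.80·1.500 + 4.200·48.00) / 43.00 = 259.8/43.00 = 6.042 mg/L.
Travel time t = 27.1·1000 / 0.19 = 142600 s = 39.62 h.
Half-life 0.601 d → k = ln 2 / 0.601 = 1.153 d⁻¹.
After decay, C = 6.042 × e^(−kt) = 6.042 × 0.1490 = 0.9001 mg/L.

0.900 mg/L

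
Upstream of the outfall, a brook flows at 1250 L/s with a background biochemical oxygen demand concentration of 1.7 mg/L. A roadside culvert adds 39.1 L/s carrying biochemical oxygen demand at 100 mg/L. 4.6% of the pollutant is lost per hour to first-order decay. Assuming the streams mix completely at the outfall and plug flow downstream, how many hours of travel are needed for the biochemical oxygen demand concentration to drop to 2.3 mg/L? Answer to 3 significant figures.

Mixed concentration C = ΣQC/ΣQ = (1250·1.700 + 39.10·100.0) / 1289 = 6035/1289 = 4.682 mg/L.
4.6%/h lost → k = −ln(1 − 0.046) = 0.04709 h⁻¹.
4.682·exp(−k·t) = 2.3 → t = ln(4.682/2.3)/k = 54330 s = 15.09 h.

15.1 h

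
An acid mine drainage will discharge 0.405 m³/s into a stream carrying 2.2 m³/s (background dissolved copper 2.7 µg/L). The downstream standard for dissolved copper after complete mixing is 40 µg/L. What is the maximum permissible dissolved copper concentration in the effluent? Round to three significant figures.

At the limit, (Qr·Cr + Qe·Cₑ)/(Qr + Qe) = 40:
Cₑ = (2.605·40 − 2.200·2.700) / 0.4050 = 242.6 µg/L.

243 µg/L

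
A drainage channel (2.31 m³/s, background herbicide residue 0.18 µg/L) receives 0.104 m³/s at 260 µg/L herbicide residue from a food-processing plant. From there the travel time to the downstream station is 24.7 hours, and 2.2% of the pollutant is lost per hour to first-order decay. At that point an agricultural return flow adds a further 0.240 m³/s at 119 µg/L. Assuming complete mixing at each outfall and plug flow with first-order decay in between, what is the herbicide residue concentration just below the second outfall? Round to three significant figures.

After mixing, C = (2.310·0.1800 + 0.1040·260.0) / 2.414 = 27.46/2.414 = 11.37 µg/L; combined flow 2.414 m³/s.
2.2%/h lost → k = −ln(1 − 0.022) = 0.02225 h⁻¹.
Decay over the reach: 11.37·exp(−kt) = 11.37·0.5773 = 6.565 µg/L.
Second outfall: C = (2.414·6.565 + 0.2400·119.0)/2.654 = 16.73 µg/L.

16.7 µg/L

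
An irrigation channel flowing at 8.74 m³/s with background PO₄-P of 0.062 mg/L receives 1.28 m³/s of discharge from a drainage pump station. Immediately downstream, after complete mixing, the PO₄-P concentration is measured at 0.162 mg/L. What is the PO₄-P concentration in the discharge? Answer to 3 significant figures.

0.845 mg/L

Mass balance: 8.740·0.06200 + 1.280·Cₑ = 10.02·0.1620
→ Cₑ = (10.02·0.1620 − 8.740·0.06200) / 1.280 = 0.8448 mg/L.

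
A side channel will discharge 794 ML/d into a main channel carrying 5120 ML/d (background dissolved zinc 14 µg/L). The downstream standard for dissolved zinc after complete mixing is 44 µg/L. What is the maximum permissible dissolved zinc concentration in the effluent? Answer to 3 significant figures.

237 µg/L

At the limit, (Qr·Cr + Qe·Cₑ)/(Qr + Qe) = 44:
Cₑ = (5914·44 − 5120·14.00) / 794.0 = 237.5 µg/L.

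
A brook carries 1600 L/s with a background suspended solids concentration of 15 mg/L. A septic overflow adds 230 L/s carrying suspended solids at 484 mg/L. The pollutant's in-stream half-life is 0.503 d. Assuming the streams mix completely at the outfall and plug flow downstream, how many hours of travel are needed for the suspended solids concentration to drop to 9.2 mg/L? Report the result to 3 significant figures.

36.3 h

After mixing, C = (1600·15.00 + 230.0·484.0) / 1830 = 135300/1830 = 73.95 mg/L.
Half-life 0.503 d → k = ln 2 / 0.503 = 1.378 d⁻¹.
73.95·exp(−k·t) = 9.2 → t = ln(73.95/9.2)/k = 130700 s = 36.30 h.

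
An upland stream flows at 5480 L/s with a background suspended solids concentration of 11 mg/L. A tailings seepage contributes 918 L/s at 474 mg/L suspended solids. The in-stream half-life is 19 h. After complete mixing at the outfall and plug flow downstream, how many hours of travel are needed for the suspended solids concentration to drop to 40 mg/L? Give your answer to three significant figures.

18.1 h

Flow-weighted average: C = (5480·11.00 + 918.0·474.0) / 6398 = 495400/6398 = 77.43 mg/L.
Half-life 19 h → k = ln 2 / 19 = 0.03648 h⁻¹ = 0.8756 d⁻¹.
77.43·exp(−k·t) = 40 → t = ln(77.43/40)/k = 65180 s = 18.11 h.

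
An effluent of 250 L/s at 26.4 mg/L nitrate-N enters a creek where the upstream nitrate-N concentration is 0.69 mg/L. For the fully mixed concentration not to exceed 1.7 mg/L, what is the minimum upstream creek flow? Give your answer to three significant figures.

6110 L/s

Set C_mix = 1.7: (Q·0.6900 + 250.0·26.40) / (Q + 250.0) = 1.7
→ Q = 250.0·(26.40 − 1.7)/(1.7 − 0.6900) = 6114 L/s.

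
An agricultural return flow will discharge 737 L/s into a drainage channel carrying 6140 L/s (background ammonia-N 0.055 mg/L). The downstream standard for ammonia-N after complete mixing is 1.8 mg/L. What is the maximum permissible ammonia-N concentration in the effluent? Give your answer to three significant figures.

At the limit, (Qr·Cr + Qe·Cₑ)/(Qr + Qe) = 1.8:
Cₑ = (6877·1.8 − 6140·0.05500) / 737.0 = 16.34 mg/L.

16.3 mg/L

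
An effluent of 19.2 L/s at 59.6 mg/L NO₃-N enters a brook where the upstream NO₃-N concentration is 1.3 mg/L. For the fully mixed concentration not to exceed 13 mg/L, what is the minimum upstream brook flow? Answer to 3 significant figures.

76.5 L/s

Set C_mix = 13: (Q·1.300 + 19.20·59.60) / (Q + 19.20) = 13
→ Q = 19.20·(59.60 − 13)/(13 − 1.300) = 76.47 L/s.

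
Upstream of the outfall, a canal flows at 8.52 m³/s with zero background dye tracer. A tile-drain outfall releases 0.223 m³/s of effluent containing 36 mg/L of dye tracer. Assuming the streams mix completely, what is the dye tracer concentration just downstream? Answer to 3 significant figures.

After mixing, C = (8.520·0 + 0.2230·36.00) / 8.743 = 8.028/8.743 = 0.9182 mg/L.

0.918 mg/L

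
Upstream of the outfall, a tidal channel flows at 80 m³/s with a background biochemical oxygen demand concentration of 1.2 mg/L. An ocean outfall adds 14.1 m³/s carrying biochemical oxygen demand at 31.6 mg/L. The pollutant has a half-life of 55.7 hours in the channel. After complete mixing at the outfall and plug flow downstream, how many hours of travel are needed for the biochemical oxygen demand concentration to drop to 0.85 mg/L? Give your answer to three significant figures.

After mixing, C = (80.00·1.200 + 14.10·31.60) / 94.10 = 541.6/94.10 = 5.755 mg/L.
Half-life 55.7 h → k = ln 2 / 55.7 = 0.01244 h⁻¹ = 0.2987 d⁻¹.
5.755·exp(−k·t) = 0.85 → t = ln(5.755/0.85)/k = 553300 s = 153.7 h.

154 h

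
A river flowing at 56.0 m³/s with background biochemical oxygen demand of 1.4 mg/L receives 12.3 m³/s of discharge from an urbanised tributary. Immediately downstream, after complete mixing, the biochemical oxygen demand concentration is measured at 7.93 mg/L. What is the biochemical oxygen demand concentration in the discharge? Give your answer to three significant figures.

Mass balance: 56.00·1.400 + 12.30·Cₑ = 68.30·7.930
→ Cₑ = (68.30·7.930 − 56.00·1.400) / 12.30 = 37.66 mg/L.

37.7 mg/L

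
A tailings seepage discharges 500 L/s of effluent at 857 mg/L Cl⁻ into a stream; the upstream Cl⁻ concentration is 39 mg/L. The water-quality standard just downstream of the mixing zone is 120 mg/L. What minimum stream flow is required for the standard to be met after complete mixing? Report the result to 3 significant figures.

Set C_mix = 120: (Q·39.00 + 500.0·857.0) / (Q + 500.0) = 120
→ Q = 500.0·(857.0 − 120)/(120 − 39.00) = 4549 L/s.

4550 L/s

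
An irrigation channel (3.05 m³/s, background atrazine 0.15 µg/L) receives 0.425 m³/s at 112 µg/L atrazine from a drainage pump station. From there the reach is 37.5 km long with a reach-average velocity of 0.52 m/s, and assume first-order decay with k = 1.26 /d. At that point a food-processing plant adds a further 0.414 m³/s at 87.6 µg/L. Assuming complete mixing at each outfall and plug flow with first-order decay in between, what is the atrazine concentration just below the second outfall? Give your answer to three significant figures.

Flow-weighted average: C = (3.050·0.1500 + 0.4250·112.0) / 3.475 = 48.06/3.475 = 13.83 µg/L; combined flow 3.475 m³/s.
Travel time t = 37.5·1000 / 0.52 = 72120 s = 20.03 h.
First-order decay: C = 13.83·exp(−k·t) = 13.83·0.3493 = 4.831 µg/L.
At the second outfall, C = (3.475·4.831 + 0.4140·87.60) / (3.475 + 0.4140) = 13.64 µg/L.

13.6 µg/L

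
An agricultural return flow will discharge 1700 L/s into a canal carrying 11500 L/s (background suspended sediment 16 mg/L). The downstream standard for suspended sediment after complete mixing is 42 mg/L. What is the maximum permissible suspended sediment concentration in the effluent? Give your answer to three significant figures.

At the limit, (Qr·Cr + Qe·Cₑ)/(Qr + Qe) = 42:
Cₑ = (13200·42 − 11500·16.00) / 1700 = 217.9 mg/L.

218 mg/L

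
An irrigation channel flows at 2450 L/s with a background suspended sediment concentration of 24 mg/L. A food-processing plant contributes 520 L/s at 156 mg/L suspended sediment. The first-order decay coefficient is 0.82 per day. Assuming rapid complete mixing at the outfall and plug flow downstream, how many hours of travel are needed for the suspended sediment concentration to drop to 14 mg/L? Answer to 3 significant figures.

35.5 h

Mass balance: C = (2450·24.00 + 520.0·156.0) / 2970 = 139900/2970 = 47.11 mg/L.
47.11·exp(−k·t) = 14 → t = ln(47.11/14)/k = 127900 s = 35.52 h.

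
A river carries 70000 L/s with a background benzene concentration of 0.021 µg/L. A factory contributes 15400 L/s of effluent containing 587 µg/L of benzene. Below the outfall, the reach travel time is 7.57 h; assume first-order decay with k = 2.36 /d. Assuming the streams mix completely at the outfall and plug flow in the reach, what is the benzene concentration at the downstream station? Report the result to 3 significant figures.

Flow-weighted average: C = (70000·0.02100 + 15400·587.0) / 85400 = 9041000/85400 = 105.9 µg/L.
First-order decay: C = 105.9·exp(−k·t) = 105.9·0.4750 = 50.29 µg/L.

50.3 µg/L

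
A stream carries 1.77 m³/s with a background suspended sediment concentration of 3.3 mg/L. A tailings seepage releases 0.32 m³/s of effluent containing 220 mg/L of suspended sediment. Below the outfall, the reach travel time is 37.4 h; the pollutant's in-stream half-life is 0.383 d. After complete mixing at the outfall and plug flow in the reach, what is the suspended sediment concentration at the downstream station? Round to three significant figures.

Flow-weighted average: C = (1.770·3.300 + 0.3200·220.0) / 2.090 = 76.24/2.090 = 36.48 mg/L.
Half-life 0.383 d → k = ln 2 / 0.383 = 1.810 d⁻¹.
Applying C = C₀e^(−kt): 36.48 × 0.05959 = 2.174 mg/L.

2.17 mg/L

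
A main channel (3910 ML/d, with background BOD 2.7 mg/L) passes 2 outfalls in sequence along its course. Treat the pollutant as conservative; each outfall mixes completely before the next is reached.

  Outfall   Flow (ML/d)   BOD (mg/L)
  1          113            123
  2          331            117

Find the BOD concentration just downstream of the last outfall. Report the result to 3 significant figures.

After outfall 1: Q = 3910 + 113.0 = 4023 ML/d; C = (3910·2.700 + 113.0·123.0)/4023 = 6.079 mg/L.
After outfall 2: Q = 4023 + 331.0 = 4354 ML/d; C = (4023·6.079 + 331.0·117.0)/4354 = 14.51 mg/L.

14.5 mg/L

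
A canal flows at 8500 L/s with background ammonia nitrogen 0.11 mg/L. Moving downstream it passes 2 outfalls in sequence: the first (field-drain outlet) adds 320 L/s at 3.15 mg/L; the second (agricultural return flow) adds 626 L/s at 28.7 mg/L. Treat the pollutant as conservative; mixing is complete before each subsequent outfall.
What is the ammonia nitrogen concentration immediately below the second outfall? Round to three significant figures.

2.11 mg/L

Below outfall 1: Q → 8820 L/s, C = (8500·0.1100 + 320.0·3.150)/8820 = 0.2203 mg/L.
Below outfall 2: Q → 9446 L/s, C = (8820·0.2203 + 626.0·28.70)/9446 = 2.108 mg/L.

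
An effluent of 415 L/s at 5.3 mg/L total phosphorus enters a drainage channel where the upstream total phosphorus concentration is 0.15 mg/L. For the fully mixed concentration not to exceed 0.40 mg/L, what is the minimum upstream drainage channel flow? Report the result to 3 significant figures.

Set C_mix = 0.40: (Q·0.1500 + 415.0·5.300) / (Q + 415.0) = 0.40
→ Q = 415.0·(5.300 − 0.40)/(0.40 − 0.1500) = 8134 L/s.

8130 L/s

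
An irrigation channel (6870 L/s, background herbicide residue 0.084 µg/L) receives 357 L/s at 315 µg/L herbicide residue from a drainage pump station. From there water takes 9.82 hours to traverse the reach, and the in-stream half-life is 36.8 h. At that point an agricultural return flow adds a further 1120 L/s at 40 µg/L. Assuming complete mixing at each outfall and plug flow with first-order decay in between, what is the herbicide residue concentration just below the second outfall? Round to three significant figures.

16.6 µg/L

Mixed concentration C = ΣQC/ΣQ = (6870·0.08400 + 357.0·315.0) / 7227 = 113000/7227 = 15.64 µg/L; combined flow 7227 L/s.
Half-life 36.8 h → k = ln 2 / 36.8 = 0.01884 h⁻¹ = 0.4521 d⁻¹.
First-order decay: C = 15.64·exp(−k·t) = 15.64·0.8311 = 13.00 µg/L.
At the second outfall, C = (7227·13.00 + 1120·40.00) / (7227 + 1120) = 16.62 µg/L.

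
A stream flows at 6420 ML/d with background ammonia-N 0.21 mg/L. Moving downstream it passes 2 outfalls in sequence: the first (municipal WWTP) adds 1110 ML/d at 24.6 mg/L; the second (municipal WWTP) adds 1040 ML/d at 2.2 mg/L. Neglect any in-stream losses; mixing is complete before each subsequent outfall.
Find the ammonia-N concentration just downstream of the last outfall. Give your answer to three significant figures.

Below outfall 1: Q → 7530 ML/d, C = (6420·0.2100 + 1110·24.60)/7530 = 3.805 mg/L.
Below outfall 2: Q → 8570 ML/d, C = (7530·3.805 + 1040·2.200)/8570 = 3.611 mg/L.

3.61 mg/L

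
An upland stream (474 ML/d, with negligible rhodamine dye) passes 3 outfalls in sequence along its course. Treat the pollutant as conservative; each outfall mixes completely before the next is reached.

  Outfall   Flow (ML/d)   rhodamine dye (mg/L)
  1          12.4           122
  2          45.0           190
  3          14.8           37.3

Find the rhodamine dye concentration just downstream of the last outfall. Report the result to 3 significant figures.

19.4 mg/L

Outfall 1: combined Q = 486.4 ML/d; C = (474.0·0 + 12.40·122.0)/486.4 = 3.110 mg/L.
Outfall 2: combined Q = 531.4 ML/d; C = (486.4·3.110 + 45.00·190.0)/531.4 = 18.94 mg/L.
Outfall 3: combined Q = 546.2 ML/d; C = (531.4·18.94 + 14.80·37.30)/546.2 = 19.43 mg/L.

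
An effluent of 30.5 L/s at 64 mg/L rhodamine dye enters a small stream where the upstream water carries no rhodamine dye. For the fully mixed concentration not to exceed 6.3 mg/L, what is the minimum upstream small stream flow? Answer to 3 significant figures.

279 L/s

Set C_mix = 6.3: (Q·0 + 30.50·64.00) / (Q + 30.50) = 6.3
→ Q = 30.50·(64.00 − 6.3)/(6.3 − 0) = 279.3 L/s.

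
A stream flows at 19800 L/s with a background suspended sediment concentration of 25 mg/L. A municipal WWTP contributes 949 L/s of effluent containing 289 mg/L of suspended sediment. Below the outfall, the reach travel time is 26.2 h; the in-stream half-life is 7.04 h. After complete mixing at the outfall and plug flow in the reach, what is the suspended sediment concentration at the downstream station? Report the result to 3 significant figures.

2.81 mg/L

Mass balance: C = (19800·25.00 + 949.0·289.0) / 20750 = 769300/20750 = 37.07 mg/L.
Half-life 7.04 h → k = ln 2 / 7.04 = 0.09846 h⁻¹ = 2.363 d⁻¹.
Decay over the reach: 37.07·exp(−kt) = 37.07·0.07580 = 2.810 mg/L.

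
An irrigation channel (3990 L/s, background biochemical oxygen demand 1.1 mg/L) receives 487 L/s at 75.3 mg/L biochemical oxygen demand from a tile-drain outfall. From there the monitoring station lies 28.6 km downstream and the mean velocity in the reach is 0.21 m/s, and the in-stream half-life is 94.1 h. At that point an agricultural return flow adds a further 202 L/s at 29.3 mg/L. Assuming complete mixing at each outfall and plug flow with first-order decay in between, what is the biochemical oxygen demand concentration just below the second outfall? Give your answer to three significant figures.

7.91 mg/L

Mixed concentration C = ΣQC/ΣQ = (3990·1.100 + 487.0·75.30) / 4477 = 41060/4477 = 9.171 mg/L; combined flow 4477 L/s.
Travel time t = 28.6·1000 / 0.21 = 136200 s = 37.83 h.
Half-life 94.1 h → k = ln 2 / 94.1 = 0.007366 h⁻¹ = 0.1768 d⁻¹.
First-order decay: C = 9.171·exp(−k·t) = 9.171·0.7568 = 6.941 mg/L.
At the second outfall, C = (4477·6.941 + 202.0·29.30) / (4477 + 202.0) = 7.906 mg/L.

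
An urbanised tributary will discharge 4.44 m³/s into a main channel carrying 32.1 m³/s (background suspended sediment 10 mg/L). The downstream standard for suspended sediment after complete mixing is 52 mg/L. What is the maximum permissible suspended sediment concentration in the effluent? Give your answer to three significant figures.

356 mg/L

At the limit, (Qr·Cr + Qe·Cₑ)/(Qr + Qe) = 52:
Cₑ = (36.54·52 − 32.10·10.00) / 4.440 = 355.6 mg/L.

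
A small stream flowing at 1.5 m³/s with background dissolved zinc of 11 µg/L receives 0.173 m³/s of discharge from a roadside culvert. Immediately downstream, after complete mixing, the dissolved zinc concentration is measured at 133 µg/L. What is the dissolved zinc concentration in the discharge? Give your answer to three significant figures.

1190 µg/L

Mass balance: 1.500·11.00 + 0.1730·Cₑ = 1.673·133.0
→ Cₑ = (1.673·133.0 − 1.500·11.00) / 0.1730 = 1191 µg/L.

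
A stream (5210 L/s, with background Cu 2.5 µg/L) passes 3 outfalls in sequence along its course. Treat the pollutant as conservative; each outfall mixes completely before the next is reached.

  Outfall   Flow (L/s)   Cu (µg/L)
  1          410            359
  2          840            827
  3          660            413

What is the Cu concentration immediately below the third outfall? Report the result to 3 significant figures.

After outfall 1: Q = 5210 + 410.0 = 5620 L/s; C = (5210·2.500 + 410.0·359.0)/5620 = 28.51 µg/L.
After outfall 2: Q = 5620 + 840.0 = 6460 L/s; C = (5620·28.51 + 840.0·827.0)/6460 = 132.3 µg/L.
After outfall 3: Q = 6460 + 660.0 = 7120 L/s; C = (6460·132.3 + 660.0·413.0)/7120 = 158.4 µg/L.

158 µg/L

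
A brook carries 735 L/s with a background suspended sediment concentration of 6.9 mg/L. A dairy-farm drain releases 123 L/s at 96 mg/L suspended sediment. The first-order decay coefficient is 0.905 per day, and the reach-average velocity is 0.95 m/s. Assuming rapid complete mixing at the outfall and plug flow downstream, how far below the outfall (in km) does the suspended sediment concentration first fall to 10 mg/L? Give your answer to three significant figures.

61.4 km

Mixed concentration C = ΣQC/ΣQ = (735.0·6.900 + 123.0·96.00) / 858.0 = 16880/858.0 = 19.67 mg/L.
Set 19.67·exp(−k·t) = 10 → t = ln(19.67/10)/k = 64600 s = 17.94 h.
Distance = v·t = 0.95·64600 = 61370 m = 61.37 km.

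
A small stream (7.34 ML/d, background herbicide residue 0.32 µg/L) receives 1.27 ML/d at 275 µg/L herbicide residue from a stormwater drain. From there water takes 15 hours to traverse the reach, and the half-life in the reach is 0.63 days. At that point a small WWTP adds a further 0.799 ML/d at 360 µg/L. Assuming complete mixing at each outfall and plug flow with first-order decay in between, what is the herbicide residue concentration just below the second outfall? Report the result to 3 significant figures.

49.4 µg/L

After mixing, C = (7.340·0.3200 + 1.270·275.0) / 8.610 = 351.6/8.610 = 40.84 µg/L; combined flow 8.610 ML/d.
Half-life 0.63 d → k = ln 2 / 0.63 = 1.100 d⁻¹.
After decay, C = 40.84 × e^(−kt) = 40.84 × 0.5028 = 20.53 µg/L.
Second outfall: C = (8.610·20.53 + 0.7990·360.0)/9.409 = 49.36 µg/L.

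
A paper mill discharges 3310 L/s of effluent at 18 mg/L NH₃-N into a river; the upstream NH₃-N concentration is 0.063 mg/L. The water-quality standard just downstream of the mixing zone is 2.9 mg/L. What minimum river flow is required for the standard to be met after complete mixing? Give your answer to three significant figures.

17600 L/s

Set C_mix = 2.9: (Q·0.06300 + 3310·18.00) / (Q + 3310) = 2.9
→ Q = 3310·(18.00 − 2.9)/(2.9 − 0.06300) = 17620 L/s.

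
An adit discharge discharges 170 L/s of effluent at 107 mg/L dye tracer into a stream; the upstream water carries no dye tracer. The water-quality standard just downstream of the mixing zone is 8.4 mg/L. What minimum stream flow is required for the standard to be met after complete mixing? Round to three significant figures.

Set C_mix = 8.4: (Q·0 + 170.0·107.0) / (Q + 170.0) = 8.4
→ Q = 170.0·(107.0 − 8.4)/(8.4 − 0) = 1995 L/s.

2000 L/s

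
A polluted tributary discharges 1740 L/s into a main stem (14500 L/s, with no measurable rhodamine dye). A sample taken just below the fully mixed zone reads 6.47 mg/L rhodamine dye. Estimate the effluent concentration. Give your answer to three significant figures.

60.4 mg/L

Mass balance: 14500·0 + 1740·Cₑ = 16240·6.470
→ Cₑ = (16240·6.470 − 14500·0) / 1740 = 60.39 mg/L.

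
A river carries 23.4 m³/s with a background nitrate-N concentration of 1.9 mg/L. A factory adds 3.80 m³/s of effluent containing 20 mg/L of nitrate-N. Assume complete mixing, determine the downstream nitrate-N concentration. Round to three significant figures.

Conservation of mass: C = (23.40·1.900 + 3.800·20.00) / 27.20 = 120.5/27.20 = 4.429 mg/L.

4.43 mg/L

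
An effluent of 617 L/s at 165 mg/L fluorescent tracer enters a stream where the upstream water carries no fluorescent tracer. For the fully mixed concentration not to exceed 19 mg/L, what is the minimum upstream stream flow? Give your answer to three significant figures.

4740 L/s

Set C_mix = 19: (Q·0 + 617.0·165.0) / (Q + 617.0) = 19
→ Q = 617.0·(165.0 − 19)/(19 − 0) = 4741 L/s.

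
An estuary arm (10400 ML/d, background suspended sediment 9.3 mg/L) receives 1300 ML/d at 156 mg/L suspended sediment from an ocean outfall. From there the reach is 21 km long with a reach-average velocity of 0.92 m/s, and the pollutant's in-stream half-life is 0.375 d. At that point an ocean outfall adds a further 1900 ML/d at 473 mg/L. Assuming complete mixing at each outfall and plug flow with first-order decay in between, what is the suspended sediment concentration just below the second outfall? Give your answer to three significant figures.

79.6 mg/L

Flow-weighted average: C = (10400·9.300 + 1300·156.0) / 11700 = 299500/11700 = 25.60 mg/L; combined flow 11700 ML/d.
Travel time t = 21·1000 / 0.92 = 22830 s = 6.341 h.
Half-life 0.375 d → k = ln 2 / 0.375 = 1.848 d⁻¹.
Applying C = C₀e^(−kt): 25.60 × 0.6137 = 15.71 mg/L.
Second outfall: C = (11700·15.71 + 1900·473.0)/13600 = 79.60 mg/L.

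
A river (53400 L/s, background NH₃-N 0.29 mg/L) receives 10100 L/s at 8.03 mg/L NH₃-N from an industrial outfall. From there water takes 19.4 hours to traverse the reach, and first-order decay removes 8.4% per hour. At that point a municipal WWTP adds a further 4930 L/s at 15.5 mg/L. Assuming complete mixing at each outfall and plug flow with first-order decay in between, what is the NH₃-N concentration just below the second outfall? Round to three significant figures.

After mixing, C = (53400·0.2900 + 10100·8.030) / 63500 = 96590/63500 = 1.521 mg/L; combined flow 63500 L/s.
8.4%/h lost → k = −ln(1 − 0.084) = 0.08774 h⁻¹.
After decay, C = 1.521 × e^(−kt) = 1.521 × 0.1823 = 0.2773 mg/L.
At the second outfall, C = (63500·0.2773 + 4930·15.50) / (63500 + 4930) = 1.374 mg/L.

1.37 mg/L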